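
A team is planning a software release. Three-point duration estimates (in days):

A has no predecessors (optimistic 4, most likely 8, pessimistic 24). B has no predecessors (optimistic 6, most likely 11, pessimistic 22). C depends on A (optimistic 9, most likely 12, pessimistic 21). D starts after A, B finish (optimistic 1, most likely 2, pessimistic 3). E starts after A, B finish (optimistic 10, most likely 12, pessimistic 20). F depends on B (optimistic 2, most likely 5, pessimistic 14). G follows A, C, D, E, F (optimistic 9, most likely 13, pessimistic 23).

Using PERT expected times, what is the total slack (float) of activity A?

te_A = (4 + 4·8 + 24)/6 = 60/6 = 10
te_B = (6 + 4·11 + 22)/6 = 72/6 = 12
te_C = (9 + 4·12 + 21)/6 = 78/6 = 13
te_D = (1 + 4·2 + 3)/6 = 12/6 = 2
te_E = (10 + 4·12 + 20)/6 = 78/6 = 13
te_F = (2 + 4·5 + 14)/6 = 36/6 = 6
te_G = (9 + 4·13 + 23)/6 = 84/6 = 14

Forward pass:
ES_A = 0; EF_A = 10
ES_B = 0; EF_B = 12
ES_C = 10; EF_C = 10+13 = 23
ES_D = max(EF_A=10, EF_B=12) = 12; EF_D = 12+2 = 14
ES_E = max(EF_A=10, EF_B=12) = 12; EF_E = 12+13 = 25
ES_F = 12; EF_F = 12+6 = 18
ES_G = max(EF_A=10, EF_C=23, EF_D=14, EF_E=25, EF_F=18) = 25; EF_G = 25+14 = 39
Expected project duration μ = 39 days. Critical path: B → E → G.

Backward pass:
LF_G = 39; LS_G = 39−14 = 25
LF_F = LS_G = 25; LS_F = 25−6 = 19
LF_E = LS_G = 25; LS_E = 25−13 = 12
LF_D = LS_G = 25; LS_D = 25−2 = 23
LF_C = LS_G = 25; LS_C = 25−13 = 12
LF_B = min(LS_D=23, LS_E=12, LS_F=19) = 12; LS_B = 12−12 = 0
LF_A = min(LS_C=12, LS_D=23, LS_E=12, LS_G=25) = 12; LS_A = 12−10 = 2
Slack_A = LS_A − ES_A = 2 − 0 = 2

2 days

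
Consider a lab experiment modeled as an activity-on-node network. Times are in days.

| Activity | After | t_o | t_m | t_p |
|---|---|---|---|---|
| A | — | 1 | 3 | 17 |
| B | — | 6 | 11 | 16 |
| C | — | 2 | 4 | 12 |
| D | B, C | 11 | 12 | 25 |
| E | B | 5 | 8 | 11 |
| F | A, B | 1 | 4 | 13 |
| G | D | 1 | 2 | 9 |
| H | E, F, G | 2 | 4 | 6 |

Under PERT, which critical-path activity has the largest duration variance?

te_A = (1 + 4·3 + 17)/6 = 30/6 = 5; σ²_A = ((17−1)/6)² = 7.111
te_B = (6 + 4·11 + 16)/6 = 66/6 = 11; σ²_B = ((16−6)/6)² = 2.778
te_C = (2 + 4·4 + 12)/6 = 30/6 = 5; σ²_C = ((12−2)/6)² = 2.778
te_D = (11 + 4·12 + 25)/6 = 84/6 = 14; σ²_D = ((25−11)/6)² = 5.444
te_E = (5 + 4·8 + 11)/6 = 48/6 = 8; σ²_E = ((11−5)/6)² = 1.000
te_F = (1 + 4·4 + 13)/6 = 30/6 = 5; σ²_F = ((13−1)/6)² = 4.000
te_G = (1 + 4·2 + 9)/6 = 18/6 = 3; σ²_G = ((9−1)/6)² = 1.778
te_H = (2 + 4·4 + 6)/6 = 24/6 = 4; σ²_H = ((6−2)/6)² = 0.444

Forward pass:
ES_A = 0; EF_A = 5
ES_B = 0; EF_B = 11
ES_C = 0; EF_C = 5
ES_D = max(EF_B=11, EF_C=5) = 11; EF_D = 11+14 = 25
ES_E = 11; EF_E = 11+8 = 19
ES_F = max(EF_A=5, EF_B=11) = 11; EF_F = 11+5 = 16
ES_G = 25; EF_G = 25+3 = 28
ES_H = max(EF_E=19, EF_F=16, EF_G=28) = 28; EF_H = 28+4 = 32
Expected project duration μ = 32 days. Critical path: B → D → G → H.

Variances on critical path: σ²_B=2.778, σ²_D=5.444, σ²_G=1.778, σ²_H=0.444.
Largest is σ²_D = 5.444.

D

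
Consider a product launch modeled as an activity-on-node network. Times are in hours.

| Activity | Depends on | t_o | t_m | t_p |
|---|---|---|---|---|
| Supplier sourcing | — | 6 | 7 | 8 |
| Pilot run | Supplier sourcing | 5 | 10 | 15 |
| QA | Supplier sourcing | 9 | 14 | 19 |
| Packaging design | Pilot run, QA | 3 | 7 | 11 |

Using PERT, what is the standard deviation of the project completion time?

te_Supplier sourcing = (6 + 4·7 + 8)/6 = 42/6 = 7; σ²_Supplier sourcing = ((8−6)/6)² = 0.111
te_Pilot run = (5 + 4·10 + 15)/6 = 60/6 = 10; σ²_Pilot run = ((15−5)/6)² = 2.778
te_QA = (9 + 4·14 + 19)/6 = 84/6 = 14; σ²_QA = ((19−9)/6)² = 2.778
te_Packaging design = (3 + 4·7 + 11)/6 = 42/6 = 7; σ²_Packaging design = ((11−3)/6)² = 1.778

Forward pass:
ES_Supplier sourcing = 0; EF_Supplier sourcing = 7
ES_Pilot run = 7; EF_Pilot run = 7+10 = 17
ES_QA = 7; EF_QA = 7+14 = 21
ES_Packaging design = max(EF_Pilot run=17, EF_QA=21) = 21; EF_Packaging design = 21+7 = 28
Expected project duration μ = 28 hours. Critical path: Supplier sourcing → QA → Packaging design.

Variance along critical path = 0.111 + 2.778 + 1.778 = 4.667
σ = √4.667 = 2.160 hours

2.16 hours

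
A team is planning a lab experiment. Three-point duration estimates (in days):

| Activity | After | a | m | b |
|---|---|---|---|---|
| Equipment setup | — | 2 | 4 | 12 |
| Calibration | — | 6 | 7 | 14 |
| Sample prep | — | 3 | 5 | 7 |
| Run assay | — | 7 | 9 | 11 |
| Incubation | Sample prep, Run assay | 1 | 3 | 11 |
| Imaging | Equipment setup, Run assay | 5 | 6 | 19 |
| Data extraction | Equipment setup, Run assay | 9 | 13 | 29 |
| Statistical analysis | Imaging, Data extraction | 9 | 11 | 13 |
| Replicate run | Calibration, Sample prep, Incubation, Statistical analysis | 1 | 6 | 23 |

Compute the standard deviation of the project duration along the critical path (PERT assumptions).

te_Equipment setup = (2 + 4·4 + 12)/6 = 30/6 = 5; σ²_Equipment setup = ((12−2)/6)² = 2.778
te_Calibration = (6 + 4·7 + 14)/6 = 48/6 = 8; σ²_Calibration = ((14−6)/6)² = 1.778
te_Sample prep = (3 + 4·5 + 7)/6 = 30/6 = 5; σ²_Sample prep = ((7−3)/6)² = 0.444
te_Run assay = (7 + 4·9 + 11)/6 = 54/6 = 9; σ²_Run assay = ((11−7)/6)² = 0.444
te_Incubation = (1 + 4·3 + 11)/6 = 24/6 = 4; σ²_Incubation = ((11−1)/6)² = 2.778
te_Imaging = (5 + 4·6 + 19)/6 = 48/6 = 8; σ²_Imaging = ((19−5)/6)² = 5.444
te_Data extraction = (9 + 4·13 + 29)/6 = 90/6 = 15; σ²_Data extraction = ((29−9)/6)² = 11.111
te_Statistical analysis = (9 + 4·11 + 13)/6 = 66/6 = 11; σ²_Statistical analysis = ((13−9)/6)² = 0.444
te_Replicate run = (1 + 4·6 + 23)/6 = 48/6 = 8; σ²_Replicate run = ((23−1)/6)² = 13.444

Forward pass:
ES_Equipment setup = 0; EF_Equipment setup = 5
ES_Calibration = 0; EF_Calibration = 8
ES_Sample prep = 0; EF_Sample prep = 5
ES_Run assay = 0; EF_Run assay = 9
ES_Incubation = max(EF_Sample prep=5, EF_Run assay=9) = 9; EF_Incubation = 9+4 = 13
ES_Imaging = max(EF_Equipment setup=5, EF_Run assay=9) = 9; EF_Imaging = 9+8 = 17
ES_Data extraction = max(EF_Equipment setup=5, EF_Run assay=9) = 9; EF_Data extraction = 9+15 = 24
ES_Statistical analysis = max(EF_Imaging=17, EF_Data extraction=24) = 24; EF_Statistical analysis = 24+11 = 35
ES_Replicate run = max(EF_Calibration=8, EF_Sample prep=5, EF_Incubation=13, EF_Statistical analysis=35) = 35; EF_Replicate run = 35+8 = 43
Expected project duration μ = 43 days. Critical path: Run assay → Data extraction → Statistical analysis → Replicate run.

Variance along critical path = 0.444 + 11.111 + 0.444 + 13.444 = 25.444
σ = √25.444 = 5.044 days

5.04 days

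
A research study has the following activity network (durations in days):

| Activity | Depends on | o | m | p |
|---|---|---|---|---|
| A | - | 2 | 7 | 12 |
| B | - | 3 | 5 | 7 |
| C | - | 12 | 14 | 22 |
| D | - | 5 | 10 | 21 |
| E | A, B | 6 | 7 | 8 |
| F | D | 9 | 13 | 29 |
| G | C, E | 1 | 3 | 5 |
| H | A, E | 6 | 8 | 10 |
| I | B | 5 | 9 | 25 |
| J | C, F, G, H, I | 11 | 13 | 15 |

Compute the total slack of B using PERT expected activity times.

te_A = (2 + 4·7 + 12)/6 = 42/6 = 7
te_B = (3 + 4·5 + 7)/6 = 30/6 = 5
te_C = (12 + 4·14 + 22)/6 = 90/6 = 15
te_D = (5 + 4·10 + 21)/6 = 66/6 = 11
te_E = (6 + 4·7 + 8)/6 = 42/6 = 7
te_F = (9 + 4·13 + 29)/6 = 90/6 = 15
te_G = (1 + 4·3 + 5)/6 = 18/6 = 3
te_H = (6 + 4·8 + 10)/6 = 48/6 = 8
te_I = (5 + 4·9 + 25)/6 = 66/6 = 11
te_J = (11 + 4·13 + 15)/6 = 78/6 = 13

Forward pass:
ES_A = 0; EF_A = 7
ES_B = 0; EF_B = 5
ES_C = 0; EF_C = 15
ES_D = 0; EF_D = 11
ES_E = max(EF_A=7, EF_B=5) = 7; EF_E = 7+7 = 14
ES_F = 11; EF_F = 11+15 = 26
ES_G = max(EF_C=15, EF_E=14) = 15; EF_G = 15+3 = 18
ES_H = max(EF_A=7, EF_E=14) = 14; EF_H = 14+8 = 22
ES_I = 5; EF_I = 5+11 = 16
ES_J = max(EF_C=15, EF_F=26, EF_G=18, EF_H=22, EF_I=16) = 26; EF_J = 26+13 = 39
Expected project duration μ = 39 days. Critical path: D → F → J.

Backward pass:
LF_J = 39; LS_J = 39−13 = 26
LF_I = LS_J = 26; LS_I = 26−11 = 15
LF_H = LS_J = 26; LS_H = 26−8 = 18
LF_G = LS_J = 26; LS_G = 26−3 = 23
LF_F = LS_J = 26; LS_F = 26−15 = 11
LF_E = min(LS_G=23, LS_H=18) = 18; LS_E = 18−7 = 11
LF_D = LS_F = 11; LS_D = 11−11 = 0
LF_C = min(LS_G=23, LS_J=26) = 23; LS_C = 23−15 = 8
LF_B = min(LS_E=11, LS_I=15) = 11; LS_B = 11−5 = 6
LF_A = min(LS_E=11, LS_H=18) = 11; LS_A = 11−7 = 4
Slack_B = LS_B − ES_B = 6 − 0 = 6

6 days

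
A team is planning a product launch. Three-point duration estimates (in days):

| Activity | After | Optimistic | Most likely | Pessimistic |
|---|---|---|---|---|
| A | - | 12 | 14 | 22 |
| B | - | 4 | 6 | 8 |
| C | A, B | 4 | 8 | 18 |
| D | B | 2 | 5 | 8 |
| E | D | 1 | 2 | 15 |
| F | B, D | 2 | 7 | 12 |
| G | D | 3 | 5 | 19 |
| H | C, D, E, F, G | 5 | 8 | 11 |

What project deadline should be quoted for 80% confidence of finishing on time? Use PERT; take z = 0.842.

te_A = (12 + 4·14 + 22)/6 = 90/6 = 15; σ²_A = ((22−12)/6)² = 2.778
te_B = (4 + 4·6 + 8)/6 = 36/6 = 6; σ²_B = ((8−4)/6)² = 0.444
te_C = (4 + 4·8 + 18)/6 = 54/6 = 9; σ²_C = ((18−4)/6)² = 5.444
te_D = (2 + 4·5 + 8)/6 = 30/6 = 5; σ²_D = ((8−2)/6)² = 1.000
te_E = (1 + 4·2 + 15)/6 = 24/6 = 4; σ²_E = ((15−1)/6)² = 5.444
te_F = (2 + 4·7 + 12)/6 = 42/6 = 7; σ²_F = ((12−2)/6)² = 2.778
te_G = (3 + 4·5 + 19)/6 = 42/6 = 7; σ²_G = ((19−3)/6)² = 7.111
te_H = (5 + 4·8 + 11)/6 = 48/6 = 8; σ²_H = ((11−5)/6)² = 1.000

Forward pass:
ES_A = 0; EF_A = 15
ES_B = 0; EF_B = 6
ES_C = max(EF_A=15, EF_B=6) = 15; EF_C = 15+9 = 24
ES_D = 6; EF_D = 6+5 = 11
ES_E = 11; EF_E = 11+4 = 15
ES_F = max(EF_B=6, EF_D=11) = 11; EF_F = 11+7 = 18
ES_G = 11; EF_G = 11+7 = 18
ES_H = max(EF_C=24, EF_D=11, EF_E=15, EF_F=18, EF_G=18) = 24; EF_H = 24+8 = 32
Expected project duration μ = 32 days. Critical path: A → C → H.

Variance along critical path = 2.778 + 5.444 + 1.000 = 9.222; σ = 3.037 days.
D = μ + z·σ = 32 + 0.842·3.037 = 34.6 days

34.6 days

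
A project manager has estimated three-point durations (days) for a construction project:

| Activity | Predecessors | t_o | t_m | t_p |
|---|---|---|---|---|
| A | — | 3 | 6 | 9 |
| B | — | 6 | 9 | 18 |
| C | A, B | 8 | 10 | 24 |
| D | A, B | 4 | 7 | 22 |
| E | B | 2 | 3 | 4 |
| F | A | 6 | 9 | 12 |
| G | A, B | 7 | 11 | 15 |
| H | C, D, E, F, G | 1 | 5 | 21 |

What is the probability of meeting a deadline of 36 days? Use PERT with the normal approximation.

0.931

te_A = (3 + 4·6 + 9)/6 = 36/6 = 6; σ²_A = ((9−3)/6)² = 1.000
te_B = (6 + 4·9 + 18)/6 = 60/6 = 10; σ²_B = ((18−6)/6)² = 4.000
te_C = (8 + 4·10 + 24)/6 = 72/6 = 12; σ²_C = ((24−8)/6)² = 7.111
te_D = (4 + 4·7 + 22)/6 = 54/6 = 9; σ²_D = ((22−4)/6)² = 9.000
te_E = (2 + 4·3 + 4)/6 = 18/6 = 3; σ²_E = ((4−2)/6)² = 0.111
te_F = (6 + 4·9 + 12)/6 = 54/6 = 9; σ²_F = ((12−6)/6)² = 1.000
te_G = (7 + 4·11 + 15)/6 = 66/6 = 11; σ²_G = ((15−7)/6)² = 1.778
te_H = (1 + 4·5 + 21)/6 = 42/6 = 7; σ²_H = ((21−1)/6)² = 11.111

Forward pass:
ES_A = 0; EF_A = 6
ES_B = 0; EF_B = 10
ES_C = max(EF_A=6, EF_B=10) = 10; EF_C = 10+12 = 22
ES_D = max(EF_A=6, EF_B=10) = 10; EF_D = 10+9 = 19
ES_E = 10; EF_E = 10+3 = 13
ES_F = 6; EF_F = 6+9 = 15
ES_G = max(EF_A=6, EF_B=10) = 10; EF_G = 10+11 = 21
ES_H = max(EF_C=22, EF_D=19, EF_E=13, EF_F=15, EF_G=21) = 22; EF_H = 22+7 = 29
Expected project duration μ = 29 days. Critical path: B → C → H.

Variance along critical path = 4.000 + 7.111 + 11.111 = 22.222; σ = √22.222 = 4.714 days.
Z = (36 − 29) / 4.714 = 1.485
P(T ≤ 36) = Φ(1.485) ≈ 0.931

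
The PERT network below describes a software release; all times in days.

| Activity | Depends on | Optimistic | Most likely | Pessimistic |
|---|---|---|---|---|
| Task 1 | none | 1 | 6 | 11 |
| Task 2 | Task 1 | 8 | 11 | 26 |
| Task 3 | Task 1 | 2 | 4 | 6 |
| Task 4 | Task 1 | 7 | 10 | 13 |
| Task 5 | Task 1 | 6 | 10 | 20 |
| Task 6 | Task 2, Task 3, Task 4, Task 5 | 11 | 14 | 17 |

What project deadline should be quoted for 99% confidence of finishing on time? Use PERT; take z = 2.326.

te_Task 1 = (1 + 4·6 + 11)/6 = 36/6 = 6; σ²_Task 1 = ((11−1)/6)² = 2.778
te_Task 2 = (8 + 4·11 + 26)/6 = 78/6 = 13; σ²_Task 2 = ((26−8)/6)² = 9.000
te_Task 3 = (2 + 4·4 + 6)/6 = 24/6 = 4; σ²_Task 3 = ((6−2)/6)² = 0.444
te_Task 4 = (7 + 4·10 + 13)/6 = 60/6 = 10; σ²_Task 4 = ((13−7)/6)² = 1.000
te_Task 5 = (6 + 4·10 + 20)/6 = 66/6 = 11; σ²_Task 5 = ((20−6)/6)² = 5.444
te_Task 6 = (11 + 4·14 + 17)/6 = 84/6 = 14; σ²_Task 6 = ((17−11)/6)² = 1.000

Forward pass:
ES_Task 1 = 0; EF_Task 1 = 6
ES_Task 2 = 6; EF_Task 2 = 6+13 = 19
ES_Task 3 = 6; EF_Task 3 = 6+4 = 10
ES_Task 4 = 6; EF_Task 4 = 6+10 = 16
ES_Task 5 = 6; EF_Task 5 = 6+11 = 17
ES_Task 6 = max(EF_Task 2=19, EF_Task 3=10, EF_Task 4=16, EF_Task 5=17) = 19; EF_Task 6 = 19+14 = 33
Expected project duration μ = 33 days. Critical path: Task 1 → Task 2 → Task 6.

Variance along critical path = 2.778 + 9.000 + 1.000 = 12.778; σ = 3.575 days.
D = μ + z·σ = 33 + 2.326·3.575 = 41.3 days

41.3 days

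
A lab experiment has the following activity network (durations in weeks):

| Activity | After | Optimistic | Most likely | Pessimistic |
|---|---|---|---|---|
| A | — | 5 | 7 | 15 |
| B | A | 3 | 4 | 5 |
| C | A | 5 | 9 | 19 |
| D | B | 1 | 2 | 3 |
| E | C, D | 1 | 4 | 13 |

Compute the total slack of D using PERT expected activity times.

4 weeks

te_A = (5 + 4·7 + 15)/6 = 48/6 = 8
te_B = (3 + 4·4 + 5)/6 = 24/6 = 4
te_C = (5 + 4·9 + 19)/6 = 60/6 = 10
te_D = (1 + 4·2 + 3)/6 = 12/6 = 2
te_E = (1 + 4·4 + 13)/6 = 30/6 = 5

Forward pass:
ES_A = 0; EF_A = 8
ES_B = 8; EF_B = 8+4 = 12
ES_C = 8; EF_C = 8+10 = 18
ES_D = 12; EF_D = 12+2 = 14
ES_E = max(EF_C=18, EF_D=14) = 18; EF_E = 18+5 = 23
Expected project duration μ = 23 weeks. Critical path: A → C → E.

Backward pass:
LF_E = 23; LS_E = 23−5 = 18
LF_D = LS_E = 18; LS_D = 18−2 = 16
LF_C = LS_E = 18; LS_C = 18−10 = 8
LF_B = LS_D = 16; LS_B = 16−4 = 12
LF_A = min(LS_B=12, LS_C=8) = 8; LS_A = 8−8 = 0
Slack_D = LS_D − ES_D = 16 − 12 = 4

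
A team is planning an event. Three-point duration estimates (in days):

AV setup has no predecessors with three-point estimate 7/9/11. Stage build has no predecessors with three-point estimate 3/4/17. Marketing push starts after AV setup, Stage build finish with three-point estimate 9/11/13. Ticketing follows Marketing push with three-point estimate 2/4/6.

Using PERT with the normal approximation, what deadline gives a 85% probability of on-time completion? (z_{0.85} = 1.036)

te_AV setup = (7 + 4·9 + 11)/6 = 54/6 = 9; σ²_AV setup = ((11−7)/6)² = 0.444
te_Stage build = (3 + 4·4 + 17)/6 = 36/6 = 6; σ²_Stage build = ((17−3)/6)² = 5.444
te_Marketing push = (9 + 4·11 + 13)/6 = 66/6 = 11; σ²_Marketing push = ((13−9)/6)² = 0.444
te_Ticketing = (2 + 4·4 + 6)/6 = 24/6 = 4; σ²_Ticketing = ((6−2)/6)² = 0.444

Forward pass:
ES_AV setup = 0; EF_AV setup = 9
ES_Stage build = 0; EF_Stage build = 6
ES_Marketing push = max(EF_AV setup=9, EF_Stage build=6) = 9; EF_Marketing push = 9+11 = 20
ES_Ticketing = 20; EF_Ticketing = 20+4 = 24
Expected project duration μ = 24 days. Critical path: AV setup → Marketing push → Ticketing.

Variance along critical path = 0.444 + 0.444 + 0.444 = 1.333; σ = 1.155 days.
D = μ + z·σ = 24 + 1.036·1.155 = 25.2 days

25.2 days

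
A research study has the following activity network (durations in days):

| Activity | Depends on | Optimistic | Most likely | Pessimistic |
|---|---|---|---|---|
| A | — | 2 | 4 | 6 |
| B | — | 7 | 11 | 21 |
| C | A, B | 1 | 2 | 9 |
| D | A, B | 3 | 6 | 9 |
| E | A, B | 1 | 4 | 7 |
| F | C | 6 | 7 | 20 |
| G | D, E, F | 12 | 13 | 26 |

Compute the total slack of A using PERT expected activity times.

te_A = (2 + 4·4 + 6)/6 = 24/6 = 4
te_B = (7 + 4·11 + 21)/6 = 72/6 = 12
te_C = (1 + 4·2 + 9)/6 = 18/6 = 3
te_D = (3 + 4·6 + 9)/6 = 36/6 = 6
te_E = (1 + 4·4 + 7)/6 = 24/6 = 4
te_F = (6 + 4·7 + 20)/6 = 54/6 = 9
te_G = (12 + 4·13 + 26)/6 = 90/6 = 15

Forward pass:
ES_A = 0; EF_A = 4
ES_B = 0; EF_B = 12
ES_C = max(EF_A=4, EF_B=12) = 12; EF_C = 12+3 = 15
ES_D = max(EF_A=4, EF_B=12) = 12; EF_D = 12+6 = 18
ES_E = max(EF_A=4, EF_B=12) = 12; EF_E = 12+4 = 16
ES_F = 15; EF_F = 15+9 = 24
ES_G = max(EF_D=18, EF_E=16, EF_F=24) = 24; EF_G = 24+15 = 39
Expected project duration μ = 39 days. Critical path: B → C → F → G.

Backward pass:
LF_G = 39; LS_G = 39−15 = 24
LF_F = LS_G = 24; LS_F = 24−9 = 15
LF_E = LS_G = 24; LS_E = 24−4 = 20
LF_D = LS_G = 24; LS_D = 24−6 = 18
LF_C = LS_F = 15; LS_C = 15−3 = 12
LF_B = min(LS_C=12, LS_D=18, LS_E=20) = 12; LS_B = 12−12 = 0
LF_A = min(LS_C=12, LS_D=18, LS_E=20) = 12; LS_A = 12−4 = 8
Slack_A = LS_A − ES_A = 8 − 0 = 8

8 days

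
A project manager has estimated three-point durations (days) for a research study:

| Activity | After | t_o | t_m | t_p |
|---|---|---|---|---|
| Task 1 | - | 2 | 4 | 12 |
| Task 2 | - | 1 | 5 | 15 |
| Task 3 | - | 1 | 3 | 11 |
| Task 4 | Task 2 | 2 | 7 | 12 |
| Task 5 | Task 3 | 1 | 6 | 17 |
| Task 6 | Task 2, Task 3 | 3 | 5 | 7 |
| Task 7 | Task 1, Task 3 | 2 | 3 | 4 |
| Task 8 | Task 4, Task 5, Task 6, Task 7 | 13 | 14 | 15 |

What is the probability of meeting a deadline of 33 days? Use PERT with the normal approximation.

0.981

te_Task 1 = (2 + 4·4 + 12)/6 = 30/6 = 5; σ²_Task 1 = ((12−2)/6)² = 2.778
te_Task 2 = (1 + 4·5 + 15)/6 = 36/6 = 6; σ²_Task 2 = ((15−1)/6)² = 5.444
te_Task 3 = (1 + 4·3 + 11)/6 = 24/6 = 4; σ²_Task 3 = ((11−1)/6)² = 2.778
te_Task 4 = (2 + 4·7 + 12)/6 = 42/6 = 7; σ²_Task 4 = ((12−2)/6)² = 2.778
te_Task 5 = (1 + 4·6 + 17)/6 = 42/6 = 7; σ²_Task 5 = ((17−1)/6)² = 7.111
te_Task 6 = (3 + 4·5 + 7)/6 = 30/6 = 5; σ²_Task 6 = ((7−3)/6)² = 0.444
te_Task 7 = (2 + 4·3 + 4)/6 = 18/6 = 3; σ²_Task 7 = ((4−2)/6)² = 0.111
te_Task 8 = (13 + 4·14 + 15)/6 = 84/6 = 14; σ²_Task 8 = ((15−13)/6)² = 0.111

Forward pass:
ES_Task 1 = 0; EF_Task 1 = 5
ES_Task 2 = 0; EF_Task 2 = 6
ES_Task 3 = 0; EF_Task 3 = 4
ES_Task 4 = 6; EF_Task 4 = 6+7 = 13
ES_Task 5 = 4; EF_Task 5 = 4+7 = 11
ES_Task 6 = max(EF_Task 2=6, EF_Task 3=4) = 6; EF_Task 6 = 6+5 = 11
ES_Task 7 = max(EF_Task 1=5, EF_Task 3=4) = 5; EF_Task 7 = 5+3 = 8
ES_Task 8 = max(EF_Task 4=13, EF_Task 5=11, EF_Task 6=11, EF_Task 7=8) = 13; EF_Task 8 = 13+14 = 27
Expected project duration μ = 27 days. Critical path: Task 2 → Task 4 → Task 8.

Variance along critical path = 5.444 + 2.778 + 0.111 = 8.333; σ = √8.333 = 2.887 days.
Z = (33 − 27) / 2.887 = 2.078
P(T ≤ 33) = Φ(2.078) ≈ 0.981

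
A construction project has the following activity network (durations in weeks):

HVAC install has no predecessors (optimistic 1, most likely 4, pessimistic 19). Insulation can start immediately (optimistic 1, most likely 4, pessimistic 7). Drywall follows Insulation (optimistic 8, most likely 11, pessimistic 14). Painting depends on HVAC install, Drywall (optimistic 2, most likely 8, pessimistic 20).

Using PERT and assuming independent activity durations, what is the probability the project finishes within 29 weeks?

0.934

te_HVAC install = (1 + 4·4 + 19)/6 = 36/6 = 6; σ²_HVAC install = ((19−1)/6)² = 9.000
te_Insulation = (1 + 4·4 + 7)/6 = 24/6 = 4; σ²_Insulation = ((7−1)/6)² = 1.000
te_Drywall = (8 + 4·11 + 14)/6 = 66/6 = 11; σ²_Drywall = ((14−8)/6)² = 1.000
te_Painting = (2 + 4·8 + 20)/6 = 54/6 = 9; σ²_Painting = ((20−2)/6)² = 9.000

Forward pass:
ES_HVAC install = 0; EF_HVAC install = 6
ES_Insulation = 0; EF_Insulation = 4
ES_Drywall = 4; EF_Drywall = 4+11 = 15
ES_Painting = max(EF_HVAC install=6, EF_Drywall=15) = 15; EF_Painting = 15+9 = 24
Expected project duration μ = 24 weeks. Critical path: Insulation → Drywall → Painting.

Variance along critical path = 1.000 + 1.000 + 9.000 = 11.000; σ = √11.000 = 3.317 weeks.
Z = (29 − 24) / 3.317 = 1.508
P(T ≤ 29) = Φ(1.508) ≈ 0.934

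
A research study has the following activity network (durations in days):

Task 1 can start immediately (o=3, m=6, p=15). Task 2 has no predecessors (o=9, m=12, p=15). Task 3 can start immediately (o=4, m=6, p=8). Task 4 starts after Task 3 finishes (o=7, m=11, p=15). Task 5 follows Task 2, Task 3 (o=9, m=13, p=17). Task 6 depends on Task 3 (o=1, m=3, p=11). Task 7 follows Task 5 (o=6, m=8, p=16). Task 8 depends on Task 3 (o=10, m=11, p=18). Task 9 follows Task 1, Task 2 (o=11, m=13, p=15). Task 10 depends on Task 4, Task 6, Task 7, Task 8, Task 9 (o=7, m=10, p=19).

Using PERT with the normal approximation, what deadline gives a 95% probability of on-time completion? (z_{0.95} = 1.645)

50.1 days

te_Task 1 = (3 + 4·6 + 15)/6 = 42/6 = 7; σ²_Task 1 = ((15−3)/6)² = 4.000
te_Task 2 = (9 + 4·12 + 15)/6 = 72/6 = 12; σ²_Task 2 = ((15−9)/6)² = 1.000
te_Task 3 = (4 + 4·6 + 8)/6 = 36/6 = 6; σ²_Task 3 = ((8−4)/6)² = 0.444
te_Task 4 = (7 + 4·11 + 15)/6 = 66/6 = 11; σ²_Task 4 = ((15−7)/6)² = 1.778
te_Task 5 = (9 + 4·13 + 17)/6 = 78/6 = 13; σ²_Task 5 = ((17−9)/6)² = 1.778
te_Task 6 = (1 + 4·3 + 11)/6 = 24/6 = 4; σ²_Task 6 = ((11−1)/6)² = 2.778
te_Task 7 = (6 + 4·8 + 16)/6 = 54/6 = 9; σ²_Task 7 = ((16−6)/6)² = 2.778
te_Task 8 = (10 + 4·11 + 18)/6 = 72/6 = 12; σ²_Task 8 = ((18−10)/6)² = 1.778
te_Task 9 = (11 + 4·13 + 15)/6 = 78/6 = 13; σ²_Task 9 = ((15−11)/6)² = 0.444
te_Task 10 = (7 + 4·10 + 19)/6 = 66/6 = 11; σ²_Task 10 = ((19−7)/6)² = 4.000

Forward pass:
ES_Task 1 = 0; EF_Task 1 = 7
ES_Task 2 = 0; EF_Task 2 = 12
ES_Task 3 = 0; EF_Task 3 = 6
ES_Task 4 = 6; EF_Task 4 = 6+11 = 17
ES_Task 5 = max(EF_Task 2=12, EF_Task 3=6) = 12; EF_Task 5 = 12+13 = 25
ES_Task 6 = 6; EF_Task 6 = 6+4 = 10
ES_Task 7 = 25; EF_Task 7 = 25+9 = 34
ES_Task 8 = 6; EF_Task 8 = 6+12 = 18
ES_Task 9 = max(EF_Task 1=7, EF_Task 2=12) = 12; EF_Task 9 = 12+13 = 25
ES_Task 10 = max(EF_Task 4=17, EF_Task 6=10, EF_Task 7=34, EF_Task 8=18, EF_Task 9=25) = 34; EF_Task 10 = 34+11 = 45
Expected project duration μ = 45 days. Critical path: Task 2 → Task 5 → Task 7 → Task 10.

Variance along critical path = 1.000 + 1.778 + 2.778 + 4.000 = 9.556; σ = 3.091 days.
D = μ + z·σ = 45 + 1.645·3.091 = 50.1 days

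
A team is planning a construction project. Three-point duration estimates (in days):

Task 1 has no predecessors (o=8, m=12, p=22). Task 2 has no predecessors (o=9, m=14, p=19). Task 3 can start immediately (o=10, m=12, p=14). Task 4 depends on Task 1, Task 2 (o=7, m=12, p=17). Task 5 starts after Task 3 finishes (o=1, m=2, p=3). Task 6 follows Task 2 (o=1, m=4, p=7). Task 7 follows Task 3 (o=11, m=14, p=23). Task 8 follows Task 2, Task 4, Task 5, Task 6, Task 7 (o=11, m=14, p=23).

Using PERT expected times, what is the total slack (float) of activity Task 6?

te_Task 1 = (8 + 4·12 + 22)/6 = 78/6 = 13
te_Task 2 = (9 + 4·14 + 19)/6 = 84/6 = 14
te_Task 3 = (10 + 4·12 + 14)/6 = 72/6 = 12
te_Task 4 = (7 + 4·12 + 17)/6 = 72/6 = 12
te_Task 5 = (1 + 4·2 + 3)/6 = 12/6 = 2
te_Task 6 = (1 + 4·4 + 7)/6 = 24/6 = 4
te_Task 7 = (11 + 4·14 + 23)/6 = 90/6 = 15
te_Task 8 = (11 + 4·14 + 23)/6 = 90/6 = 15

Forward pass:
ES_Task 1 = 0; EF_Task 1 = 13
ES_Task 2 = 0; EF_Task 2 = 14
ES_Task 3 = 0; EF_Task 3 = 12
ES_Task 4 = max(EF_Task 1=13, EF_Task 2=14) = 14; EF_Task 4 = 14+12 = 26
ES_Task 5 = 12; EF_Task 5 = 12+2 = 14
ES_Task 6 = 14; EF_Task 6 = 14+4 = 18
ES_Task 7 = 12; EF_Task 7 = 12+15 = 27
ES_Task 8 = max(EF_Task 2=14, EF_Task 4=26, EF_Task 5=14, EF_Task 6=18, EF_Task 7=27) = 27; EF_Task 8 = 27+15 = 42
Expected project duration μ = 42 days. Critical path: Task 3 → Task 7 → Task 8.

Backward pass:
LF_Task 8 = 42; LS_Task 8 = 42−15 = 27
LF_Task 7 = LS_Task 8 = 27; LS_Task 7 = 27−15 = 12
LF_Task 6 = LS_Task 8 = 27; LS_Task 6 = 27−4 = 23
LF_Task 5 = LS_Task 8 = 27; LS_Task 5 = 27−2 = 25
LF_Task 4 = LS_Task 8 = 27; LS_Task 4 = 27−12 = 15
LF_Task 3 = min(LS_Task 5=25, LS_Task 7=12) = 12; LS_Task 3 = 12−12 = 0
LF_Task 2 = min(LS_Task 4=15, LS_Task 6=23, LS_Task 8=27) = 15; LS_Task 2 = 15−14 = 1
LF_Task 1 = LS_Task 4 = 15; LS_Task 1 = 15−13 = 2
Slack_Task 6 = LS_Task 6 − ES_Task 6 = 23 − 14 = 9

9 days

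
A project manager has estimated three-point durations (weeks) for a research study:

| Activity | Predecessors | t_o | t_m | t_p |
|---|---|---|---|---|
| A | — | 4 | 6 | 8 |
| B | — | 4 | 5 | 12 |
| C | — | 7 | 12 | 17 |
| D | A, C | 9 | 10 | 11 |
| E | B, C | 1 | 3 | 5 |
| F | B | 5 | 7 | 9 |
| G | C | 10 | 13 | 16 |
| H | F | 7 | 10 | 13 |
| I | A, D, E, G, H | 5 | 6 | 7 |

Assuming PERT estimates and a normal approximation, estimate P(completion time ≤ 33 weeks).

0.845

te_A = (4 + 4·6 + 8)/6 = 36/6 = 6; σ²_A = ((8−4)/6)² = 0.444
te_B = (4 + 4·5 + 12)/6 = 36/6 = 6; σ²_B = ((12−4)/6)² = 1.778
te_C = (7 + 4·12 + 17)/6 = 72/6 = 12; σ²_C = ((17−7)/6)² = 2.778
te_D = (9 + 4·10 + 11)/6 = 60/6 = 10; σ²_D = ((11−9)/6)² = 0.111
te_E = (1 + 4·3 + 5)/6 = 18/6 = 3; σ²_E = ((5−1)/6)² = 0.444
te_F = (5 + 4·7 + 9)/6 = 42/6 = 7; σ²_F = ((9−5)/6)² = 0.444
te_G = (10 + 4·13 + 16)/6 = 78/6 = 13; σ²_G = ((16−10)/6)² = 1.000
te_H = (7 + 4·10 + 13)/6 = 60/6 = 10; σ²_H = ((13−7)/6)² = 1.000
te_I = (5 + 4·6 + 7)/6 = 36/6 = 6; σ²_I = ((7−5)/6)² = 0.111

Forward pass:
ES_A = 0; EF_A = 6
ES_B = 0; EF_B = 6
ES_C = 0; EF_C = 12
ES_D = max(EF_A=6, EF_C=12) = 12; EF_D = 12+10 = 22
ES_E = max(EF_B=6, EF_C=12) = 12; EF_E = 12+3 = 15
ES_F = 6; EF_F = 6+7 = 13
ES_G = 12; EF_G = 12+13 = 25
ES_H = 13; EF_H = 13+10 = 23
ES_I = max(EF_A=6, EF_D=22, EF_E=15, EF_G=25, EF_H=23) = 25; EF_I = 25+6 = 31
Expected project duration μ = 31 weeks. Critical path: C → G → I.

Variance along critical path = 2.778 + 1.000 + 0.111 = 3.889; σ = √3.889 = 1.972 weeks.
Z = (33 − 31) / 1.972 = 1.014
P(T ≤ 33) = Φ(1.014) ≈ 0.845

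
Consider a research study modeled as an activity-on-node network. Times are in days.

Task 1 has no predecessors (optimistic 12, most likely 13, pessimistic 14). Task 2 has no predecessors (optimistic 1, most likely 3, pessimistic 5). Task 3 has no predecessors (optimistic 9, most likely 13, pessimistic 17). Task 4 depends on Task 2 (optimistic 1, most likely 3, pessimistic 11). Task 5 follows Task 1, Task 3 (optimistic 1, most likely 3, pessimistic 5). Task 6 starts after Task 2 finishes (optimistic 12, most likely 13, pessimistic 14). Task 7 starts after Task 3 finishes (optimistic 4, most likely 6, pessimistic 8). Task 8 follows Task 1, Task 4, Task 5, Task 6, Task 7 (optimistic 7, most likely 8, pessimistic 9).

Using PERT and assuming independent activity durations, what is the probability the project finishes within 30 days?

te_Task 1 = (12 + 4·13 + 14)/6 = 78/6 = 13; σ²_Task 1 = ((14−12)/6)² = 0.111
te_Task 2 = (1 + 4·3 + 5)/6 = 18/6 = 3; σ²_Task 2 = ((5−1)/6)² = 0.444
te_Task 3 = (9 + 4·13 + 17)/6 = 78/6 = 13; σ²_Task 3 = ((17−9)/6)² = 1.778
te_Task 4 = (1 + 4·3 + 11)/6 = 24/6 = 4; σ²_Task 4 = ((11−1)/6)² = 2.778
te_Task 5 = (1 + 4·3 + 5)/6 = 18/6 = 3; σ²_Task 5 = ((5−1)/6)² = 0.444
te_Task 6 = (12 + 4·13 + 14)/6 = 78/6 = 13; σ²_Task 6 = ((14−12)/6)² = 0.111
te_Task 7 = (4 + 4·6 + 8)/6 = 36/6 = 6; σ²_Task 7 = ((8−4)/6)² = 0.444
te_Task 8 = (7 + 4·8 + 9)/6 = 48/6 = 8; σ²_Task 8 = ((9−7)/6)² = 0.111

Forward pass:
ES_Task 1 = 0; EF_Task 1 = 13
ES_Task 2 = 0; EF_Task 2 = 3
ES_Task 3 = 0; EF_Task 3 = 13
ES_Task 4 = 3; EF_Task 4 = 3+4 = 7
ES_Task 5 = max(EF_Task 1=13, EF_Task 3=13) = 13; EF_Task 5 = 13+3 = 16
ES_Task 6 = 3; EF_Task 6 = 3+13 = 16
ES_Task 7 = 13; EF_Task 7 = 13+6 = 19
ES_Task 8 = max(EF_Task 1=13, EF_Task 4=7, EF_Task 5=16, EF_Task 6=16, EF_Task 7=19) = 19; EF_Task 8 = 19+8 = 27
Expected project duration μ = 27 days. Critical path: Task 3 → Task 7 → Task 8.

Variance along critical path = 1.778 + 0.444 + 0.111 = 2.333; σ = √2.333 = 1.528 days.
Z = (30 − 27) / 1.528 = 1.964
P(T ≤ 30) = Φ(1.964) ≈ 0.975

0.975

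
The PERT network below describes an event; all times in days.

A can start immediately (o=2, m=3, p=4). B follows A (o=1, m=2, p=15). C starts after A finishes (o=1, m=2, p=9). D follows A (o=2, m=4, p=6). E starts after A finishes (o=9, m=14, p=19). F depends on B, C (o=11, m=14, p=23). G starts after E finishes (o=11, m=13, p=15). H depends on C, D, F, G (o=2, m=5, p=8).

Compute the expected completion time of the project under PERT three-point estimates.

35 days

te_A = (2 + 4·3 + 4)/6 = 18/6 = 3
te_B = (1 + 4·2 + 15)/6 = 24/6 = 4
te_C = (1 + 4·2 + 9)/6 = 18/6 = 3
te_D = (2 + 4·4 + 6)/6 = 24/6 = 4
te_E = (9 + 4·14 + 19)/6 = 84/6 = 14
te_F = (11 + 4·14 + 23)/6 = 90/6 = 15
te_G = (11 + 4·13 + 15)/6 = 78/6 = 13
te_H = (2 + 4·5 + 8)/6 = 30/6 = 5

Forward pass:
ES_A = 0; EF_A = 3
ES_B = 3; EF_B = 3+4 = 7
ES_C = 3; EF_C = 3+3 = 6
ES_D = 3; EF_D = 3+4 = 7
ES_E = 3; EF_E = 3+14 = 17
ES_F = max(EF_B=7, EF_C=6) = 7; EF_F = 7+15 = 22
ES_G = 17; EF_G = 17+13 = 30
ES_H = max(EF_C=6, EF_D=7, EF_F=22, EF_G=30) = 30; EF_H = 30+5 = 35
Expected project duration μ = 35 days. Critical path: A → E → G → H.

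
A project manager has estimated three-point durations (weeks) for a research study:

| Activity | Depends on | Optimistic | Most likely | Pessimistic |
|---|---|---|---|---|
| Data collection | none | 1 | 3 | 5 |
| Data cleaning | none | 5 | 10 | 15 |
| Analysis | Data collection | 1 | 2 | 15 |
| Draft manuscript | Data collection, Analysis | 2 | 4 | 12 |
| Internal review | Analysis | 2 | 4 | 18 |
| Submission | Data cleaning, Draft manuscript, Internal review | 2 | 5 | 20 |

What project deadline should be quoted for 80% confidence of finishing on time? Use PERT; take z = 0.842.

te_Data collection = (1 + 4·3 + 5)/6 = 18/6 = 3; σ²_Data collection = ((5−1)/6)² = 0.444
te_Data cleaning = (5 + 4·10 + 15)/6 = 60/6 = 10; σ²_Data cleaning = ((15−5)/6)² = 2.778
te_Analysis = (1 + 4·2 + 15)/6 = 24/6 = 4; σ²_Analysis = ((15−1)/6)² = 5.444
te_Draft manuscript = (2 + 4·4 + 12)/6 = 30/6 = 5; σ²_Draft manuscript = ((12−2)/6)² = 2.778
te_Internal review = (2 + 4·4 + 18)/6 = 36/6 = 6; σ²_Internal review = ((18−2)/6)² = 7.111
te_Submission = (2 + 4·5 + 20)/6 = 42/6 = 7; σ²_Submission = ((20−2)/6)² = 9.000

Forward pass:
ES_Data collection = 0; EF_Data collection = 3
ES_Data cleaning = 0; EF_Data cleaning = 10
ES_Analysis = 3; EF_Analysis = 3+4 = 7
ES_Draft manuscript = max(EF_Data collection=3, EF_Analysis=7) = 7; EF_Draft manuscript = 7+5 = 12
ES_Internal review = 7; EF_Internal review = 7+6 = 13
ES_Submission = max(EF_Data cleaning=10, EF_Draft manuscript=12, EF_Internal review=13) = 13; EF_Submission = 13+7 = 20
Expected project duration μ = 20 weeks. Critical path: Data collection → Analysis → Internal review → Submission.

Variance along critical path = 0.444 + 5.444 + 7.111 + 9.000 = 22.000; σ = 4.690 weeks.
D = μ + z·σ = 20 + 0.842·4.690 = 23.9 weeks

23.9 weeks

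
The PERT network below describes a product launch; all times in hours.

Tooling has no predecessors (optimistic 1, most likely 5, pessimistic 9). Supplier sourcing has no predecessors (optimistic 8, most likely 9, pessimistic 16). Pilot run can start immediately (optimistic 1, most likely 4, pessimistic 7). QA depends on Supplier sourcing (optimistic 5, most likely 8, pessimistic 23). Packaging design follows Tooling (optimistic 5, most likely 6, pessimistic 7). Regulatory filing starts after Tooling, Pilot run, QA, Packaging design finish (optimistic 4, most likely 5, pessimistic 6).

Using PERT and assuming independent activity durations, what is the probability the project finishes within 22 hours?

0.182

te_Tooling = (1 + 4·5 + 9)/6 = 30/6 = 5; σ²_Tooling = ((9−1)/6)² = 1.778
te_Supplier sourcing = (8 + 4·9 + 16)/6 = 60/6 = 10; σ²_Supplier sourcing = ((16−8)/6)² = 1.778
te_Pilot run = (1 + 4·4 + 7)/6 = 24/6 = 4; σ²_Pilot run = ((7−1)/6)² = 1.000
te_QA = (5 + 4·8 + 23)/6 = 60/6 = 10; σ²_QA = ((23−5)/6)² = 9.000
te_Packaging design = (5 + 4·6 + 7)/6 = 36/6 = 6; σ²_Packaging design = ((7−5)/6)² = 0.111
te_Regulatory filing = (4 + 4·5 + 6)/6 = 30/6 = 5; σ²_Regulatory filing = ((6−4)/6)² = 0.111

Forward pass:
ES_Tooling = 0; EF_Tooling = 5
ES_Supplier sourcing = 0; EF_Supplier sourcing = 10
ES_Pilot run = 0; EF_Pilot run = 4
ES_QA = 10; EF_QA = 10+10 = 20
ES_Packaging design = 5; EF_Packaging design = 5+6 = 11
ES_Regulatory filing = max(EF_Tooling=5, EF_Pilot run=4, EF_QA=20, EF_Packaging design=11) = 20; EF_Regulatory filing = 20+5 = 25
Expected project duration μ = 25 hours. Critical path: Supplier sourcing → QA → Regulatory filing.

Variance along critical path = 1.778 + 9.000 + 0.111 = 10.889; σ = √10.889 = 3.300 hours.
Z = (22 − 25) / 3.300 = -0.909
P(T ≤ 22) = Φ(-0.909) ≈ 0.182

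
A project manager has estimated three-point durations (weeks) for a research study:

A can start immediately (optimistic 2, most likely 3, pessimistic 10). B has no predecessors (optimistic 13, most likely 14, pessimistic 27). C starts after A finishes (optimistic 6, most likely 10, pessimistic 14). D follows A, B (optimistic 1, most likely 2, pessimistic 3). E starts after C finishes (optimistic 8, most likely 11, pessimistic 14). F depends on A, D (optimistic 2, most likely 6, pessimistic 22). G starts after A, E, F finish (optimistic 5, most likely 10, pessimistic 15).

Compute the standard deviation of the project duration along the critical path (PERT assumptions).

4.41 weeks

te_A = (2 + 4·3 + 10)/6 = 24/6 = 4; σ²_A = ((10−2)/6)² = 1.778
te_B = (13 + 4·14 + 27)/6 = 96/6 = 16; σ²_B = ((27−13)/6)² = 5.444
te_C = (6 + 4·10 + 14)/6 = 60/6 = 10; σ²_C = ((14−6)/6)² = 1.778
te_D = (1 + 4·2 + 3)/6 = 12/6 = 2; σ²_D = ((3−1)/6)² = 0.111
te_E = (8 + 4·11 + 14)/6 = 66/6 = 11; σ²_E = ((14−8)/6)² = 1.000
te_F = (2 + 4·6 + 22)/6 = 48/6 = 8; σ²_F = ((22−2)/6)² = 11.111
te_G = (5 + 4·10 + 15)/6 = 60/6 = 10; σ²_G = ((15−5)/6)² = 2.778

Forward pass:
ES_A = 0; EF_A = 4
ES_B = 0; EF_B = 16
ES_C = 4; EF_C = 4+10 = 14
ES_D = max(EF_A=4, EF_B=16) = 16; EF_D = 16+2 = 18
ES_E = 14; EF_E = 14+11 = 25
ES_F = max(EF_A=4, EF_D=18) = 18; EF_F = 18+8 = 26
ES_G = max(EF_A=4, EF_E=25, EF_F=26) = 26; EF_G = 26+10 = 36
Expected project duration μ = 36 weeks. Critical path: B → D → F → G.

Variance along critical path = 5.444 + 0.111 + 11.111 + 2.778 = 19.444
σ = √19.444 = 4.410 weeks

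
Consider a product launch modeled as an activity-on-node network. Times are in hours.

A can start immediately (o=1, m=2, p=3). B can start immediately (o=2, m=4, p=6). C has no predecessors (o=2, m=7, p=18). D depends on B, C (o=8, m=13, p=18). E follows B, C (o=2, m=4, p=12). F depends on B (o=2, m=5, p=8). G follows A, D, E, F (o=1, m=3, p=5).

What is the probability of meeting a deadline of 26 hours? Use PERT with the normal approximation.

te_A = (1 + 4·2 + 3)/6 = 12/6 = 2; σ²_A = ((3−1)/6)² = 0.111
te_B = (2 + 4·4 + 6)/6 = 24/6 = 4; σ²_B = ((6−2)/6)² = 0.444
te_C = (2 + 4·7 + 18)/6 = 48/6 = 8; σ²_C = ((18−2)/6)² = 7.111
te_D = (8 + 4·13 + 18)/6 = 78/6 = 13; σ²_D = ((18−8)/6)² = 2.778
te_E = (2 + 4·4 + 12)/6 = 30/6 = 5; σ²_E = ((12−2)/6)² = 2.778
te_F = (2 + 4·5 + 8)/6 = 30/6 = 5; σ²_F = ((8−2)/6)² = 1.000
te_G = (1 + 4·3 + 5)/6 = 18/6 = 3; σ²_G = ((5−1)/6)² = 0.444

Forward pass:
ES_A = 0; EF_A = 2
ES_B = 0; EF_B = 4
ES_C = 0; EF_C = 8
ES_D = max(EF_B=4, EF_C=8) = 8; EF_D = 8+13 = 21
ES_E = max(EF_B=4, EF_C=8) = 8; EF_E = 8+5 = 13
ES_F = 4; EF_F = 4+5 = 9
ES_G = max(EF_A=2, EF_D=21, EF_E=13, EF_F=9) = 21; EF_G = 21+3 = 24
Expected project duration μ = 24 hours. Critical path: C → D → G.

Variance along critical path = 7.111 + 2.778 + 0.444 = 10.333; σ = √10.333 = 3.215 hours.
Z = (26 − 24) / 3.215 = 0.622
P(T ≤ 26) = Φ(0.622) ≈ 0.733

0.733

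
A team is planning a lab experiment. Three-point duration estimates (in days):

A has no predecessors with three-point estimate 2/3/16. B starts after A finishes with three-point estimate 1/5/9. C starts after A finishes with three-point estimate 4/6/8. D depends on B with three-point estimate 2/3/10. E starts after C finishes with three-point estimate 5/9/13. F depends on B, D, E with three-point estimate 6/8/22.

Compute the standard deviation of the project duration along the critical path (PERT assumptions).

3.84 days

te_A = (2 + 4·3 + 16)/6 = 30/6 = 5; σ²_A = ((16−2)/6)² = 5.444
te_B = (1 + 4·5 + 9)/6 = 30/6 = 5; σ²_B = ((9−1)/6)² = 1.778
te_C = (4 + 4·6 + 8)/6 = 36/6 = 6; σ²_C = ((8−4)/6)² = 0.444
te_D = (2 + 4·3 + 10)/6 = 24/6 = 4; σ²_D = ((10−2)/6)² = 1.778
te_E = (5 + 4·9 + 13)/6 = 54/6 = 9; σ²_E = ((13−5)/6)² = 1.778
te_F = (6 + 4·8 + 22)/6 = 60/6 = 10; σ²_F = ((22−6)/6)² = 7.111

Forward pass:
ES_A = 0; EF_A = 5
ES_B = 5; EF_B = 5+5 = 10
ES_C = 5; EF_C = 5+6 = 11
ES_D = 10; EF_D = 10+4 = 14
ES_E = 11; EF_E = 11+9 = 20
ES_F = max(EF_B=10, EF_D=14, EF_E=20) = 20; EF_F = 20+10 = 30
Expected project duration μ = 30 days. Critical path: A → C → E → F.

Variance along critical path = 5.444 + 0.444 + 1.778 + 7.111 = 14.778
σ = √14.778 = 3.844 days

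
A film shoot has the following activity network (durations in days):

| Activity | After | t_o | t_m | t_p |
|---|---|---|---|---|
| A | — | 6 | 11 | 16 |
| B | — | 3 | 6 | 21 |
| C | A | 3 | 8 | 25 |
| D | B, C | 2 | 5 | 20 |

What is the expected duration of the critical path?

28 days

te_A = (6 + 4·11 + 16)/6 = 66/6 = 11
te_B = (3 + 4·6 + 21)/6 = 48/6 = 8
te_C = (3 + 4·8 + 25)/6 = 60/6 = 10
te_D = (2 + 4·5 + 20)/6 = 42/6 = 7

Forward pass:
ES_A = 0; EF_A = 11
ES_B = 0; EF_B = 8
ES_C = 11; EF_C = 11+10 = 21
ES_D = max(EF_B=8, EF_C=21) = 21; EF_D = 21+7 = 28
Expected project duration μ = 28 days. Critical path: A → C → D.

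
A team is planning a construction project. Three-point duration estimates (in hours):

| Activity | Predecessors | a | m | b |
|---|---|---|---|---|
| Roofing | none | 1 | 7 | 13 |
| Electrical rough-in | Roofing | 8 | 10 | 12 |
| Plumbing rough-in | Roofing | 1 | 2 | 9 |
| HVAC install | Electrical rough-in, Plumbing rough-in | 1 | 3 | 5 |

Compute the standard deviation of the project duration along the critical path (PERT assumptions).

2.21 hours

te_Roofing = (1 + 4·7 + 13)/6 = 42/6 = 7; σ²_Roofing = ((13−1)/6)² = 4.000
te_Electrical rough-in = (8 + 4·10 + 12)/6 = 60/6 = 10; σ²_Electrical rough-in = ((12−8)/6)² = 0.444
te_Plumbing rough-in = (1 + 4·2 + 9)/6 = 18/6 = 3; σ²_Plumbing rough-in = ((9−1)/6)² = 1.778
te_HVAC install = (1 + 4·3 + 5)/6 = 18/6 = 3; σ²_HVAC install = ((5−1)/6)² = 0.444

Forward pass:
ES_Roofing = 0; EF_Roofing = 7
ES_Electrical rough-in = 7; EF_Electrical rough-in = 7+10 = 17
ES_Plumbing rough-in = 7; EF_Plumbing rough-in = 7+3 = 10
ES_HVAC install = max(EF_Electrical rough-in=17, EF_Plumbing rough-in=10) = 17; EF_HVAC install = 17+3 = 20
Expected project duration μ = 20 hours. Critical path: Roofing → Electrical rough-in → HVAC install.

Variance along critical path = 4.000 + 0.444 + 0.444 = 4.889
σ = √4.889 = 2.211 hours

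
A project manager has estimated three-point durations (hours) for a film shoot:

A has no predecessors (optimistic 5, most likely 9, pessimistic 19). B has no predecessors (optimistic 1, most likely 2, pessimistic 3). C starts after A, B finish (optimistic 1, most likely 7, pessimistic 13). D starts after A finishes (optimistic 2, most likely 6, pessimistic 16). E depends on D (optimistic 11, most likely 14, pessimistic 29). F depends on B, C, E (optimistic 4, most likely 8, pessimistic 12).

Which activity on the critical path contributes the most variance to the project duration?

te_A = (5 + 4·9 + 19)/6 = 60/6 = 10; σ²_A = ((19−5)/6)² = 5.444
te_B = (1 + 4·2 + 3)/6 = 12/6 = 2; σ²_B = ((3−1)/6)² = 0.111
te_C = (1 + 4·7 + 13)/6 = 42/6 = 7; σ²_C = ((13−1)/6)² = 4.000
te_D = (2 + 4·6 + 16)/6 = 42/6 = 7; σ²_D = ((16−2)/6)² = 5.444
te_E = (11 + 4·14 + 29)/6 = 96/6 = 16; σ²_E = ((29−11)/6)² = 9.000
te_F = (4 + 4·8 + 12)/6 = 48/6 = 8; σ²_F = ((12−4)/6)² = 1.778

Forward pass:
ES_A = 0; EF_A = 10
ES_B = 0; EF_B = 2
ES_C = max(EF_A=10, EF_B=2) = 10; EF_C = 10+7 = 17
ES_D = 10; EF_D = 10+7 = 17
ES_E = 17; EF_E = 17+16 = 33
ES_F = max(EF_B=2, EF_C=17, EF_E=33) = 33; EF_F = 33+8 = 41
Expected project duration μ = 41 hours. Critical path: A → D → E → F.

Variances on critical path: σ²_A=5.444, σ²_D=5.444, σ²_E=9.000, σ²_F=1.778.
Largest is σ²_E = 9.000.

E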